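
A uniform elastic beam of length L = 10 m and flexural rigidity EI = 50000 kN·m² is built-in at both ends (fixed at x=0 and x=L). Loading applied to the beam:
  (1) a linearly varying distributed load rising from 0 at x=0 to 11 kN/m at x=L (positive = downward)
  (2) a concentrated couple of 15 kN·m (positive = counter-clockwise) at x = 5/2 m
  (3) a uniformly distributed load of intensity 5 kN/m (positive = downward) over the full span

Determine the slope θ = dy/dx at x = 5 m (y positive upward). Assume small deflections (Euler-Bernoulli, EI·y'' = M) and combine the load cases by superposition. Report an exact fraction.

Load 1 — triangular load w₀=11 kN/m (0→w₀ over full span):
  θ_1 = -w₀(2x(L-x)(L-2x)(x+2L)+x²(L-x)²)/(120LEI) = -11·(2·5·(10-5)·(10-2·5)·(5+2·10)+5²·(10-5)²)/(120·10·50000) = -11/96000 rad
Load 2 — applied couple M₀=15 kN·m at a=5/2 m (b=L-a=15/2):
  θ_2 = (R_Ax²/2 - M_Ax - M₀(x-a))/EI  [x>a] with R_A=27/16, M_A=-45/16 = ((27/16)·5²/2 - (-45/16)·5 - 15·(5-(5/2)))/50000 = -3/64000 rad
Load 3 — uniform load w=5 kN/m over full span:
  θ_3 = -wx(L-x)(L-2x)/(12EI) = -5·5·(10-5)·(10-2·5)/(12·50000) = 0 rad
Superposition: θ = Σ θ_i = -31/192000 rad ≈ -0.000161 rad

θ(5) = -31/192000 rad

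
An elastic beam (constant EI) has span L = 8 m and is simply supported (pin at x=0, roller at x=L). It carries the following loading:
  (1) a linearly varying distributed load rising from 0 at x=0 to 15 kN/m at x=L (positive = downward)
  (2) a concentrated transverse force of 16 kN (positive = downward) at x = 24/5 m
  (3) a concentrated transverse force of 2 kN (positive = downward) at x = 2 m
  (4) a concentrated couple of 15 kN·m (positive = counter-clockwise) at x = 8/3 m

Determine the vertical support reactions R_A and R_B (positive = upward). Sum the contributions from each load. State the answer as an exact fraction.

R_A = 1191/40 kN, R_B = 1929/40 kN

Load 1 — triangular load w₀=15 kN/m (0→w₀ over full span):
  R_A = w₀L/6 = 15·8/6 = 20 kN
  R_B = w₀L/3 = 15·8/3 = 40 kN
Load 2 — point force P=16 kN at a=24/5 m (b=L-a=16/5):
  R_A = Pb/L = 16·(16/5)/8 = 32/5 kN
  R_B = Pa/L = 16·(24/5)/8 = 48/5 kN
Load 3 — point force P=2 kN at a=2 m (b=L-a=6):
  R_A = Pb/L = 2·6/8 = 3/2 kN
  R_B = Pa/L = 2·2/8 = 1/2 kN
Load 4 — applied couple M₀=15 kN·m at a=8/3 m (b=L-a=16/3):
  R_A = M₀/L = 15/8 kN
  R_B = -M₀/L = -15/8 kN
Superposition: R_A = 1191/40 kN, R_B = 1929/40 kN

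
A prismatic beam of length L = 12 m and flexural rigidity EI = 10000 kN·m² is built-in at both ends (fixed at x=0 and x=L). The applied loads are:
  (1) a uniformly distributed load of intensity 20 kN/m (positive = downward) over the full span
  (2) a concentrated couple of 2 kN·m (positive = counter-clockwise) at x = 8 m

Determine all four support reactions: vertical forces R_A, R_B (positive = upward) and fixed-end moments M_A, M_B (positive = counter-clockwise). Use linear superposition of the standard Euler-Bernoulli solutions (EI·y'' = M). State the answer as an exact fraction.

R_A = 1082/9 kN, M_A = 722/3 kN·m, R_B = 1078/9 kN, M_B = -240 kN·m

Load 1 — uniform load w=20 kN/m over full span:
  R_A = wL/2 = 20·12/2 = 120 kN
  M_A = wL²/12 = 20·12²/12 = 240 kN·m
  R_B = wL/2 = 20·12/2 = 120 kN
  M_B = -wL²/12 = -20·12²/12 = -240 kN·m
Load 2 — applied couple M₀=2 kN·m at a=8 m (b=L-a=4):
  R_A = 6M₀ab/L³ = 6·2·8·4/12³ = 2/9 kN
  M_A = M₀b(2a-b)/L² = 2·4·(2·8-4)/12² = 2/3 kN·m
  R_B = -6M₀ab/L³ = -6·2·8·4/12³ = -2/9 kN
  M_B = M₀a(2b-a)/L² = 2·8·(2·4-8)/12² = 0 kN·m
Superposition: R_A = 1082/9 kN, M_A = 722/3 kN·m, R_B = 1078/9 kN, M_B = -240 kN·m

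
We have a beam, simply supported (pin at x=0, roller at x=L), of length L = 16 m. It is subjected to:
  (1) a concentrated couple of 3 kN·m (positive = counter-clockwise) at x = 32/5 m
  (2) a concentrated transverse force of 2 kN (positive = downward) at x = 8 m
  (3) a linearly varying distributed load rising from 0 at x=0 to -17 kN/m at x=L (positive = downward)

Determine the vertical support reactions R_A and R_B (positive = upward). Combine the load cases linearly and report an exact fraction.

Load 1 — applied couple M₀=3 kN·m at a=32/5 m (b=L-a=48/5):
  R_A = M₀/L = 3/16 kN
  R_B = -M₀/L = -3/16 kN
Load 2 — point force P=2 kN at a=8 m (b=L-a=8):
  R_A = Pb/L = 2·8/16 = 1 kN
  R_B = Pa/L = 2·8/16 = 1 kN
Load 3 — triangular load w₀=-17 kN/m (0→w₀ over full span):
  R_A = w₀L/6 = (-17)·16/6 = -136/3 kN
  R_B = w₀L/3 = (-17)·16/3 = -272/3 kN
Superposition: R_A = -2119/48 kN, R_B = -4313/48 kN

R_A = -2119/48 kN, R_B = -4313/48 kN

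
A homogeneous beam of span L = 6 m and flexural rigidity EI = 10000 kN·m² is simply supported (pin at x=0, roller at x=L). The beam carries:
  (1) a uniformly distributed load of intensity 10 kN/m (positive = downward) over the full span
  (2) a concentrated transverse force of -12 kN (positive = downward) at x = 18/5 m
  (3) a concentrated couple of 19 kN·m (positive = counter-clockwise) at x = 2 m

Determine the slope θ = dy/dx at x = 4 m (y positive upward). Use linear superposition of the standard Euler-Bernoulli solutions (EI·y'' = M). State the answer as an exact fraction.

θ(4) = 2969/1250000 rad

Load 1 — uniform load w=10 kN/m over full span:
  θ_1 = -w(L³-6Lx²+4x³)/(24EI) = -10·(6³-6·6·4²+4·4³)/(24·10000) = 13/3000 rad
Load 2 — point force P=-12 kN at a=18/5 m (b=L-a=12/5):
  θ_2 = -Pa(2L²-6Lx+3x²+a²)/(6LEI)  [x>a] = -(-12)·(18/5)·(2·6²-6·6·4+3·4²+(18/5)²)/(6·6·10000) = -207/156250 rad
Load 3 — applied couple M₀=19 kN·m at a=2 m (b=L-a=4):
  θ_3 = (M₀x²/(2L)-M₀(x-a)+C₁)/EI  [x>a] with C₁=M₀(3b²-L²)/(6L)=19/3 = (19·4²/(2·6)-19·(4-2)+(19/3))/10000 = -19/30000 rad
Superposition: θ = Σ θ_i = 2969/1250000 rad ≈ 0.002375 rad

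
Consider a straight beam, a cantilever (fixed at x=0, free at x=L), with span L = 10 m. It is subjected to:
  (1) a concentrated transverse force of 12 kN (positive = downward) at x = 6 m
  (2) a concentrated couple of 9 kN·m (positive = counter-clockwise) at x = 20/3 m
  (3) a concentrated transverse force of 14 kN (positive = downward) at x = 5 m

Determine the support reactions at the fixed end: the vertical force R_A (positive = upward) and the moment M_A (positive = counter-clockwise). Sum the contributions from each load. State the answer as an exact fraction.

R_A = 26 kN, M_A = 133 kN·m

Load 1 — point force P=12 kN at a=6 m (b=L-a=4):
  R_A = P = 12 kN
  M_A = Pa = 12·6 = 72 kN·m
Load 2 — applied couple M₀=9 kN·m at a=20/3 m (b=L-a=10/3):
  R_A = 0 kN
  M_A = -M₀ = -9 kN·m
Load 3 — point force P=14 kN at a=5 m (b=L-a=5):
  R_A = P = 14 kN
  M_A = Pa = 14·5 = 70 kN·m
Superposition: R_A = 26 kN, M_A = 133 kN·m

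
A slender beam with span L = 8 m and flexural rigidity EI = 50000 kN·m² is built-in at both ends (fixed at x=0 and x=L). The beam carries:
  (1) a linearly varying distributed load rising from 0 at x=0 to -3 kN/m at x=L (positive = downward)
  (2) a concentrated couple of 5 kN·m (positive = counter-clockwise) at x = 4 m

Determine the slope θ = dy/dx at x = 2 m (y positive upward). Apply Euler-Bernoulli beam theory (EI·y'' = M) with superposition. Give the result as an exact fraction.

θ(2) = 209/2000000 rad

Load 1 — triangular load w₀=-3 kN/m (0→w₀ over full span):
  θ_1 = -w₀(2x(L-x)(L-2x)(x+2L)+x²(L-x)²)/(120LEI) = -(-3)·(2·2·(8-2)·(8-2·2)·(2+2·8)+2²·(8-2)²)/(120·8·50000) = 117/1000000 rad
Load 2 — applied couple M₀=5 kN·m at a=4 m (b=L-a=4):
  θ_2 = (R_Ax²/2 - M_Ax)/EI  [x≤a] with R_A=15/16, M_A=5/4 = ((15/16)·2²/2 - (5/4)·2)/50000 = -1/80000 rad
Superposition: θ = Σ θ_i = 209/2000000 rad ≈ 0.000105 rad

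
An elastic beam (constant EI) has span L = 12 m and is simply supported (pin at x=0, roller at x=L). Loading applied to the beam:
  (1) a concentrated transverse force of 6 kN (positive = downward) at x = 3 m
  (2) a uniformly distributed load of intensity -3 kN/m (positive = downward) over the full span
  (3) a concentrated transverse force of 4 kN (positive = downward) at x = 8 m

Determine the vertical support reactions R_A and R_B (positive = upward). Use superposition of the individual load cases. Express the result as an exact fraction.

Load 1 — point force P=6 kN at a=3 m (b=L-a=9):
  R_A = Pb/L = 6·9/12 = 9/2 kN
  R_B = Pa/L = 6·3/12 = 3/2 kN
Load 2 — uniform load w=-3 kN/m over full span:
  R_A = wL/2 = (-3)·12/2 = -18 kN
  R_B = wL/2 = (-3)·12/2 = -18 kN
Load 3 — point force P=4 kN at a=8 m (b=L-a=4):
  R_A = Pb/L = 4·4/12 = 4/3 kN
  R_B = Pa/L = 4·8/12 = 8/3 kN
Superposition: R_A = -73/6 kN, R_B = -83/6 kN

R_A = -73/6 kN, R_B = -83/6 kN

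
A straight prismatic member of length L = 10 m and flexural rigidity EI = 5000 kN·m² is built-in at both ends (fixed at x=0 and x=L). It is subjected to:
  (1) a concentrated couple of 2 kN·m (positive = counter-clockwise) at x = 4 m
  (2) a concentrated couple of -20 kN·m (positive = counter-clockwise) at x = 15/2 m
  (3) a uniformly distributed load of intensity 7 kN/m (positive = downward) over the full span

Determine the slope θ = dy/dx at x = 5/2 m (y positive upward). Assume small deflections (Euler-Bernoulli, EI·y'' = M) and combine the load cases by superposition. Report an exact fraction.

θ(5/2) = -7327/800000 rad

Load 1 — applied couple M₀=2 kN·m at a=4 m (b=L-a=6):
  θ_1 = (R_Ax²/2 - M_Ax)/EI  [x≤a] with R_A=36/125, M_A=6/25 = ((36/125)·(5/2)²/2 - (6/25)·(5/2))/5000 = 3/50000 rad
Load 2 — applied couple M₀=-20 kN·m at a=15/2 m (b=L-a=5/2):
  θ_2 = (R_Ax²/2 - M_Ax)/EI  [x≤a] with R_A=-9/4, M_A=-25/4 = ((-9/4)·(5/2)²/2 - (-25/4)·(5/2))/5000 = 11/6400 rad
Load 3 — uniform load w=7 kN/m over full span:
  θ_3 = -wx(L-x)(L-2x)/(12EI) = -7·(5/2)·(10-(5/2))·(10-2·(5/2))/(12·5000) = -7/640 rad
Superposition: θ = Σ θ_i = -7327/800000 rad ≈ -0.009159 rad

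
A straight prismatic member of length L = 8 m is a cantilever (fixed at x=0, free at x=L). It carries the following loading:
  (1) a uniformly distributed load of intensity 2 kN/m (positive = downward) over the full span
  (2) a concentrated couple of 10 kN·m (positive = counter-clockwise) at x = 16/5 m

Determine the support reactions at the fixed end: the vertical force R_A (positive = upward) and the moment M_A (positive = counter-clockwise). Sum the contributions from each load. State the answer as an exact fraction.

Load 1 — uniform load w=2 kN/m over full span:
  R_A = wL = 2·8 = 16 kN
  M_A = wL²/2 = 2·8²/2 = 64 kN·m
Load 2 — applied couple M₀=10 kN·m at a=16/5 m (b=L-a=24/5):
  R_A = 0 kN
  M_A = -M₀ = -10 kN·m
Superposition: R_A = 16 kN, M_A = 54 kN·m

R_A = 16 kN, M_A = 54 kN·m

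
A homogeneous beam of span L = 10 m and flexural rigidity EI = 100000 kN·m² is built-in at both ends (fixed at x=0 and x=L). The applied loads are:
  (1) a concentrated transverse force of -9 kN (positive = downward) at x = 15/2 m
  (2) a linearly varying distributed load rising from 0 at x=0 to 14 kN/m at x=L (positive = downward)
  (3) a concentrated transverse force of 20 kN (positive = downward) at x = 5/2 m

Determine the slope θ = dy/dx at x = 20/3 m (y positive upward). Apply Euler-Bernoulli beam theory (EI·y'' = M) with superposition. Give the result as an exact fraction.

Load 1 — point force P=-9 kN at a=15/2 m (b=L-a=5/2):
  θ_1 = -Pb²x(2aL-(3a+b)x)/(2L³EI)  [x≤a] = -(-9)·(5/2)²·(20/3)·(2·(15/2)·10-(3·(15/2)+(5/2))·(20/3))/(2·10³·100000) = -1/32000 rad
Load 2 — triangular load w₀=14 kN/m (0→w₀ over full span):
  θ_2 = -w₀(2x(L-x)(L-2x)(x+2L)+x²(L-x)²)/(120LEI) = -14·(2·(20/3)·(10-(20/3))·(10-2·(20/3))·((20/3)+2·10)+(20/3)²·(10-(20/3))²)/(120·10·100000) = 49/121500 rad
Load 3 — point force P=20 kN at a=5/2 m (b=L-a=15/2):
  θ_3 = Pa²(L-x)(2bL-(3b+a)(L-x))/(2L³EI)  [x>a] = 20·(5/2)²·(10-(20/3))·(2·(15/2)·10-(3·(15/2)+(5/2))·(10-(20/3)))/(2·10³·100000) = 1/7200 rad
Superposition: θ = Σ θ_i = 3973/7776000 rad ≈ 0.000511 rad

θ(20/3) = 3973/7776000 rad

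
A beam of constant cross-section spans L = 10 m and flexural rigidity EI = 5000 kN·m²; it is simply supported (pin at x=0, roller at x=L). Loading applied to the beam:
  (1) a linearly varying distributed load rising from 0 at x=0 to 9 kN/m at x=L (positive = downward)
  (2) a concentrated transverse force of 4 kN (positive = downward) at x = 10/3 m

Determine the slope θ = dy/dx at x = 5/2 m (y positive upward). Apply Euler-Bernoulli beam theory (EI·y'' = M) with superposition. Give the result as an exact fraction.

Load 1 — triangular load w₀=9 kN/m (0→w₀ over full span):
  θ_1 = -w₀(7L⁴-30L²x²+15x⁴)/(360LEI) = -9·(7·10⁴-30·10²·(5/2)²+15·(5/2)⁴)/(360·10·5000) = -1327/51200 rad
Load 2 — point force P=4 kN at a=10/3 m (b=L-a=20/3):
  θ_2 = -Pb(L²-b²-3x²)/(6LEI)  [x≤a] = -4·(20/3)·(10²-(20/3)²-3·(5/2)²)/(6·10·5000) = -53/16200 rad
Superposition: θ = Σ θ_i = -24211/829440 rad ≈ -0.029190 rad

θ(5/2) = -24211/829440 rad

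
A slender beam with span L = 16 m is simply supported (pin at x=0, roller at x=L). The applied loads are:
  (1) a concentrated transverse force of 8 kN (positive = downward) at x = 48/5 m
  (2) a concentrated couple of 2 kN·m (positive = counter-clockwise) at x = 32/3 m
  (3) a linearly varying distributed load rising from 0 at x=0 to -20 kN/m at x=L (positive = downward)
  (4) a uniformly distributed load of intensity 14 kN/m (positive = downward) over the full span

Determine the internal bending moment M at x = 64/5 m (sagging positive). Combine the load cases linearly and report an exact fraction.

M(64/5) = 1398/25 kN·m

Load 1 — point force P=8 kN at a=48/5 m (b=L-a=32/5):
  M_1 = Pa(L-x)/L  [x>a] = 8·(48/5)·(16-(64/5))/16 = 384/25 kN·m
Load 2 — applied couple M₀=2 kN·m at a=32/3 m (b=L-a=16/3):
  M_2 = M₀x/L - M₀  [x>a] = 2·(64/5)/16 - 2 = -2/5 kN·m
Load 3 — triangular load w₀=-20 kN/m (0→w₀ over full span):
  M_3 = w₀Lx/6 - w₀x³/(6L) = (-20)·16·(64/5)/6 - (-20)·(64/5)³/(6·16) = -6144/25 kN·m
Load 4 — uniform load w=14 kN/m over full span:
  M_4 = wx(L-x)/2 = 14·(64/5)·(16-(64/5))/2 = 7168/25 kN·m
Superposition: M = Σ M_i = 1398/25 kN·m ≈ 55.920000 kN·m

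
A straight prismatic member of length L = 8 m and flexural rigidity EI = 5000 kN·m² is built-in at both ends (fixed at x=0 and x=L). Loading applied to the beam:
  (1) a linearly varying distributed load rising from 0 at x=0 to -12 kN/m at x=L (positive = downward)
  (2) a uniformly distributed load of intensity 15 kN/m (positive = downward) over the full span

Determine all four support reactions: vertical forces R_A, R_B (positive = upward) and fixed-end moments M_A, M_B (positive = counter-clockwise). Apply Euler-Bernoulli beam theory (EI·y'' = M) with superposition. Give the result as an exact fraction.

Load 1 — triangular load w₀=-12 kN/m (0→w₀ over full span):
  R_A = 3w₀L/20 = 3·(-12)·8/20 = -72/5 kN
  M_A = w₀L²/30 = (-12)·8²/30 = -128/5 kN·m
  R_B = 7w₀L/20 = 7·(-12)·8/20 = -168/5 kN
  M_B = -w₀L²/20 = -(-12)·8²/20 = 192/5 kN·m
Load 2 — uniform load w=15 kN/m over full span:
  R_A = wL/2 = 15·8/2 = 60 kN
  M_A = wL²/12 = 15·8²/12 = 80 kN·m
  R_B = wL/2 = 15·8/2 = 60 kN
  M_B = -wL²/12 = -15·8²/12 = -80 kN·m
Superposition: R_A = 228/5 kN, M_A = 272/5 kN·m, R_B = 132/5 kN, M_B = -208/5 kN·m

R_A = 228/5 kN, M_A = 272/5 kN·m, R_B = 132/5 kN, M_B = -208/5 kN·m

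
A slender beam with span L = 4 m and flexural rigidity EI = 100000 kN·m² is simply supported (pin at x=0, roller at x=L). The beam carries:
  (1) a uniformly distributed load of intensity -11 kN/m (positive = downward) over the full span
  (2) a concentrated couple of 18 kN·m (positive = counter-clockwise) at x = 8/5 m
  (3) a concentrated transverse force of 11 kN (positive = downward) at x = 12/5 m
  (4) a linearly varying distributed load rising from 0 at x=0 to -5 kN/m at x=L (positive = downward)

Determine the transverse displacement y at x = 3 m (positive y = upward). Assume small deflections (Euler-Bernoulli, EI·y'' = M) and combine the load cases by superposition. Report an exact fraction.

Load 1 — uniform load w=-11 kN/m over full span:
  y_1 = -wx(L³-2Lx²+x³)/(24EI) = -(-11)·3·(4³-2·4·3²+3³)/(24·100000) = 209/800000 m
Load 2 — applied couple M₀=18 kN·m at a=8/5 m (b=L-a=12/5):
  y_2 = (M₀x³/(6L)-M₀(x-a)²/2+C₁x)/EI  [x>a] with C₁=M₀(3b²-L²)/(6L)=24/25 = (18·3³/(6·4)-18·(3-(8/5))²/2+(24/25)·3)/100000 = 549/10000000 m
Load 3 — point force P=11 kN at a=12/5 m (b=L-a=8/5):
  y_3 = -Pa(L-x)(2Lx-a²-x²)/(6LEI)  [x>a] = -11·(12/5)·(4-3)·(2·4·3-(12/5)²-3²)/(6·4·100000) = -2541/25000000 m
Load 4 — triangular load w₀=-5 kN/m (0→w₀ over full span):
  y_4 = -w₀x(7L⁴-10L²x²+3x⁴)/(360LEI) = -(-5)·3·(7·4⁴-10·4²·3²+3·3⁴)/(360·4·100000) = 119/1920000 m
Superposition: y = Σ y_i = 331787/1200000000 m ≈ 0.000276 m

y(3) = 331787/1200000000 m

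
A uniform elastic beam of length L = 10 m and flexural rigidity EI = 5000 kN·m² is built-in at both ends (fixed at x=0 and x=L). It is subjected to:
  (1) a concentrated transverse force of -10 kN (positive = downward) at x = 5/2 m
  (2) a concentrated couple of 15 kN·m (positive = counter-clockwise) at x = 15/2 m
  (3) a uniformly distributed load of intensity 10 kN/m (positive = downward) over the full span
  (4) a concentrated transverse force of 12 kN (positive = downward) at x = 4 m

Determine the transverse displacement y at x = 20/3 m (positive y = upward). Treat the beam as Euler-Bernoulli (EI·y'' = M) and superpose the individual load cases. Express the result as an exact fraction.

y(20/3) = -482353/9720000 m

Load 1 — point force P=-10 kN at a=5/2 m (b=L-a=15/2):
  y_1 = -Pa²(L-x)²(3bL-(3b+a)(L-x))/(6L³EI)  [x>a] = -(-10)·(5/2)²·(10-(20/3))²·(3·(15/2)·10-(3·(15/2)+(5/2))·(10-(20/3)))/(6·10³·5000) = 17/5184 m
Load 2 — applied couple M₀=15 kN·m at a=15/2 m (b=L-a=5/2):
  y_2 = (R_Ax³/6 - M_Ax²/2)/EI  [x≤a] with R_A=27/16, M_A=75/16 = ((27/16)·(20/3)³/6 - (75/16)·(20/3)²/2)/5000 = -1/240 m
Load 3 — uniform load w=10 kN/m over full span:
  y_3 = -wx²(L-x)²/(24EI) = -10·(20/3)²·(10-(20/3))²/(24·5000) = -10/243 m
Load 4 — point force P=12 kN at a=4 m (b=L-a=6):
  y_4 = -Pa²(L-x)²(3bL-(3b+a)(L-x))/(6L³EI)  [x>a] = -12·4²·(10-(20/3))²·(3·6·10-(3·6+4)·(10-(20/3)))/(6·10³·5000) = -128/16875 m
Superposition: y = Σ y_i = -482353/9720000 m ≈ -0.049625 m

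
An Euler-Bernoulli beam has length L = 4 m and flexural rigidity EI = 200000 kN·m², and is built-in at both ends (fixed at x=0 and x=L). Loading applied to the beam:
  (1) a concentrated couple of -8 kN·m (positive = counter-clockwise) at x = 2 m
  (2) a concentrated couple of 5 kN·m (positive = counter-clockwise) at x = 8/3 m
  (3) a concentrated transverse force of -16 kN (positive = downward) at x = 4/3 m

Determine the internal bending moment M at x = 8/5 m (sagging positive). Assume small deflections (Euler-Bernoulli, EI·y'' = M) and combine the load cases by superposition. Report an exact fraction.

Load 1 — applied couple M₀=-8 kN·m at a=2 m (b=L-a=2):
  M_1 = R_Ax - M_A  [x≤a] with R_A=-3, M_A=-2 = (-3)·(8/5) - (-2) = -14/5 kN·m
Load 2 — applied couple M₀=5 kN·m at a=8/3 m (b=L-a=4/3):
  M_2 = R_Ax - M_A  [x≤a] with R_A=5/3, M_A=5/3 = (5/3)·(8/5) - (5/3) = 1 kN·m
Load 3 — point force P=-16 kN at a=4/3 m (b=L-a=8/3):
  M_3 = Pa²(a+3b)(L-x)/L³ - Pa²b/L²  [x>a] = (-16)·(4/3)²·((4/3)+3·(8/3))·(4-(8/5))/4³ - (-16)·(4/3)²·(8/3)/4² = -704/135 kN·m
Superposition: M = Σ M_i = -947/135 kN·m ≈ -7.014815 kN·m

M(8/5) = -947/135 kN·m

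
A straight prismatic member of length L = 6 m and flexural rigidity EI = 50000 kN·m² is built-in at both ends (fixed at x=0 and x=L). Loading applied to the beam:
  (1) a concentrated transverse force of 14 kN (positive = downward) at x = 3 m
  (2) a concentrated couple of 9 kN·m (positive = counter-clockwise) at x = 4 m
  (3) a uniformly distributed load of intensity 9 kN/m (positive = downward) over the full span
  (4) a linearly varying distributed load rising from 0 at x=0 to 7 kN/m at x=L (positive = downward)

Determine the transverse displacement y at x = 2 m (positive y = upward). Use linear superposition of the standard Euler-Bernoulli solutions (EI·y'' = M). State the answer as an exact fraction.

Load 1 — point force P=14 kN at a=3 m (b=L-a=3):
  y_1 = -Pb²x²(3aL-(3a+b)x)/(6L³EI)  [x≤a] = -14·3²·2²·(3·3·6-(3·3+3)·2)/(6·6³·50000) = -7/30000 m
Load 2 — applied couple M₀=9 kN·m at a=4 m (b=L-a=2):
  y_2 = (R_Ax³/6 - M_Ax²/2)/EI  [x≤a] with R_A=2, M_A=3 = (2·2³/6 - 3·2²/2)/50000 = -1/15000 m
Load 3 — uniform load w=9 kN/m over full span:
  y_3 = -wx²(L-x)²/(24EI) = -9·2²·(6-2)²/(24·50000) = -3/6250 m
Load 4 — triangular load w₀=7 kN/m (0→w₀ over full span):
  y_4 = -w₀x²(L-x)²(x+2L)/(120LEI) = -7·2²·(6-2)²·(2+2·6)/(120·6·50000) = -49/281250 m
Superposition: y = Σ y_i = -2147/2250000 m ≈ -0.000954 m

y(2) = -2147/2250000 m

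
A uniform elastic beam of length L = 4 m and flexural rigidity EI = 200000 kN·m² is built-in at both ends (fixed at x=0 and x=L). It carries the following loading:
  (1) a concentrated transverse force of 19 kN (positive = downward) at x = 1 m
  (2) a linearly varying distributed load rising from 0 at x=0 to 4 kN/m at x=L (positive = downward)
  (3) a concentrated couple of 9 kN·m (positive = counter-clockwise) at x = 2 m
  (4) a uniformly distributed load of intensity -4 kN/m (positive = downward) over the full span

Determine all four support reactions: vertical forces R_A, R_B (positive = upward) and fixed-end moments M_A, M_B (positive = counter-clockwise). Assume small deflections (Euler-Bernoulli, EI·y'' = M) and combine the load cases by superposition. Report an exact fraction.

Load 1 — point force P=19 kN at a=1 m (b=L-a=3):
  R_A = Pb²(3a+b)/L³ = 19·3²·(3·1+3)/4³ = 513/32 kN
  M_A = Pab²/L² = 19·1·3²/4² = 171/16 kN·m
  R_B = Pa²(a+3b)/L³ = 19·1²·(1+3·3)/4³ = 95/32 kN
  M_B = -Pa²b/L² = -19·1²·3/4² = -57/16 kN·m
Load 2 — triangular load w₀=4 kN/m (0→w₀ over full span):
  R_A = 3w₀L/20 = 3·4·4/20 = 12/5 kN
  M_A = w₀L²/30 = 4·4²/30 = 32/15 kN·m
  R_B = 7w₀L/20 = 7·4·4/20 = 28/5 kN
  M_B = -w₀L²/20 = -4·4²/20 = -16/5 kN·m
Load 3 — applied couple M₀=9 kN·m at a=2 m (b=L-a=2):
  R_A = 6M₀ab/L³ = 6·9·2·2/4³ = 27/8 kN
  M_A = M₀b(2a-b)/L² = 9·2·(2·2-2)/4² = 9/4 kN·m
  R_B = -6M₀ab/L³ = -6·9·2·2/4³ = -27/8 kN
  M_B = M₀a(2b-a)/L² = 9·2·(2·2-2)/4² = 9/4 kN·m
Load 4 — uniform load w=-4 kN/m over full span:
  R_A = wL/2 = (-4)·4/2 = -8 kN
  M_A = wL²/12 = (-4)·4²/12 = -16/3 kN·m
  R_B = wL/2 = (-4)·4/2 = -8 kN
  M_B = -wL²/12 = -(-4)·4²/12 = 16/3 kN·m
Superposition: R_A = 2209/160 kN, M_A = 779/80 kN·m, R_B = -449/160 kN, M_B = 197/240 kN·m

R_A = 2209/160 kN, M_A = 779/80 kN·m, R_B = -449/160 kN, M_B = 197/240 kN·m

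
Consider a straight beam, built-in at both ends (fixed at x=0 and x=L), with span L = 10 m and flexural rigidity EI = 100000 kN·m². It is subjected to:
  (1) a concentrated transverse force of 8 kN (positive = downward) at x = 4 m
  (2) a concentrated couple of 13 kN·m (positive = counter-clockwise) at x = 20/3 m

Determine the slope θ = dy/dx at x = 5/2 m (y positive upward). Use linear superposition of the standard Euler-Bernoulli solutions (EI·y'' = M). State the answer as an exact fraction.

θ(5/2) = -1081/6000000 rad

Load 1 — point force P=8 kN at a=4 m (b=L-a=6):
  θ_1 = -Pb²x(2aL-(3a+b)x)/(2L³EI)  [x≤a] = -8·6²·(5/2)·(2·4·10-(3·4+6)·(5/2))/(2·10³·100000) = -63/500000 rad
Load 2 — applied couple M₀=13 kN·m at a=20/3 m (b=L-a=10/3):
  θ_2 = (R_Ax²/2 - M_Ax)/EI  [x≤a] with R_A=26/15, M_A=13/3 = ((26/15)·(5/2)²/2 - (13/3)·(5/2))/100000 = -13/240000 rad
Superposition: θ = Σ θ_i = -1081/6000000 rad ≈ -0.000180 rad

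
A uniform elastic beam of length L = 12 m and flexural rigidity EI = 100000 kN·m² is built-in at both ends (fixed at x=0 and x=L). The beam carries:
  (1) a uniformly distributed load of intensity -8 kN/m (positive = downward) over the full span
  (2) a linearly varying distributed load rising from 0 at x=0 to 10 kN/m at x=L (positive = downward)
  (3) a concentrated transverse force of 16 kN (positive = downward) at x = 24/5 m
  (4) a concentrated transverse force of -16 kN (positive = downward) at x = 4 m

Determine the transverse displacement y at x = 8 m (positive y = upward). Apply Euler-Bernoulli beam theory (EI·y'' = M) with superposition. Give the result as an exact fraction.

y(8) = 30352/31640625 m

Load 1 — uniform load w=-8 kN/m over full span:
  y_1 = -wx²(L-x)²/(24EI) = -(-8)·8²·(12-8)²/(24·100000) = 32/9375 m
Load 2 — triangular load w₀=10 kN/m (0→w₀ over full span):
  y_2 = -w₀x²(L-x)²(x+2L)/(120LEI) = -10·8²·(12-8)²·(8+2·12)/(120·12·100000) = -64/28125 m
Load 3 — point force P=16 kN at a=24/5 m (b=L-a=36/5):
  y_3 = -Pa²(L-x)²(3bL-(3b+a)(L-x))/(6L³EI)  [x>a] = -16·(24/5)²·(12-8)²·(3·(36/5)·12-(3·(36/5)+(24/5))·(12-8))/(6·12³·100000) = -1024/1171875 m
Load 4 — point force P=-16 kN at a=4 m (b=L-a=8):
  y_4 = -Pa²(L-x)²(3bL-(3b+a)(L-x))/(6L³EI)  [x>a] = -(-16)·4²·(12-8)²·(3·8·12-(3·8+4)·(12-8))/(6·12³·100000) = 176/253125 m
Superposition: y = Σ y_i = 30352/31640625 m ≈ 0.000959 m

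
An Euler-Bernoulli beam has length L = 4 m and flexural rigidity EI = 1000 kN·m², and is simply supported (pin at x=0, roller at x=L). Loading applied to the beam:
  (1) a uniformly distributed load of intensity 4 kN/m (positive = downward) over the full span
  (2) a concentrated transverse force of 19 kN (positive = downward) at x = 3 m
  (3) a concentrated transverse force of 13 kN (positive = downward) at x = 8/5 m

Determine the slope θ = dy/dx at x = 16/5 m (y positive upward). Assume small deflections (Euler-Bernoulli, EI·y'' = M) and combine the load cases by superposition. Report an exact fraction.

θ(16/5) = 30497/1000000 rad

Load 1 — uniform load w=4 kN/m over full span:
  θ_1 = -w(L³-6Lx²+4x³)/(24EI) = -4·(4³-6·4·(16/5)²+4·(16/5)³)/(24·1000) = 132/15625 rad
Load 2 — point force P=19 kN at a=3 m (b=L-a=1):
  θ_2 = -Pa(2L²-6Lx+3x²+a²)/(6LEI)  [x>a] = -19·3·(2·4²-6·4·(16/5)+3·(16/5)²+3²)/(6·4·1000) = 2413/200000 rad
Load 3 — point force P=13 kN at a=8/5 m (b=L-a=12/5):
  θ_3 = -Pa(2L²-6Lx+3x²+a²)/(6LEI)  [x>a] = -13·(8/5)·(2·4²-6·4·(16/5)+3·(16/5)²+(8/5)²)/(6·4·1000) = 156/15625 rad
Superposition: θ = Σ θ_i = 30497/1000000 rad ≈ 0.030497 rad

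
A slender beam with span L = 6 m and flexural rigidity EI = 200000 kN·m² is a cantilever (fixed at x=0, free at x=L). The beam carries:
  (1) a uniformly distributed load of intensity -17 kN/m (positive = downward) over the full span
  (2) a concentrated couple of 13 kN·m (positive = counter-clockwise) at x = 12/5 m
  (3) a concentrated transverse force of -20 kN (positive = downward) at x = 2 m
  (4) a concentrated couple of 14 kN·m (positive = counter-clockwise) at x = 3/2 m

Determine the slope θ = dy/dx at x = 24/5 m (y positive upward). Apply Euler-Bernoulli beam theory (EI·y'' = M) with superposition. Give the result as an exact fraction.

θ(24/5) = 87413/25000000 rad

Load 1 — uniform load w=-17 kN/m over full span:
  θ_1 = -wx(x²-3Lx+3L²)/(6EI) = -(-17)·(24/5)·((24/5)²-3·6·(24/5)+3·6²)/(6·200000) = 4743/1562500 rad
Load 2 — applied couple M₀=13 kN·m at a=12/5 m (b=L-a=18/5):
  θ_2 = M₀a/EI  [x>a] = 13·(12/5)/200000 = 39/250000 rad
Load 3 — point force P=-20 kN at a=2 m (b=L-a=4):
  θ_3 = -Pa²/(2EI)  [x>a] = -(-20)·2²/(2·200000) = 1/5000 rad
Load 4 — applied couple M₀=14 kN·m at a=3/2 m (b=L-a=9/2):
  θ_4 = M₀a/EI  [x>a] = 14·(3/2)/200000 = 21/200000 rad
Superposition: θ = Σ θ_i = 87413/25000000 rad ≈ 0.003497 rad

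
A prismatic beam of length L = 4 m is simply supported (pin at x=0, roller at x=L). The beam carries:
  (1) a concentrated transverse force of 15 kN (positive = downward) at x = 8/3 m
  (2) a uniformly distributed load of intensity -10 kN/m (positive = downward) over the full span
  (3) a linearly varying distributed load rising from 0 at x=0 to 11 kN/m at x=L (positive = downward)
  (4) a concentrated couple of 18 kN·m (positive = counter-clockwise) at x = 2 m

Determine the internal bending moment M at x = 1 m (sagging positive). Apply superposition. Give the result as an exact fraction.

M(1) = 11/8 kN·m

Load 1 — point force P=15 kN at a=8/3 m (b=L-a=4/3):
  M_1 = Pbx/L  [x≤a] = 15·(4/3)·1/4 = 5 kN·m
Load 2 — uniform load w=-10 kN/m over full span:
  M_2 = wx(L-x)/2 = (-10)·1·(4-1)/2 = -15 kN·m
Load 3 — triangular load w₀=11 kN/m (0→w₀ over full span):
  M_3 = w₀Lx/6 - w₀x³/(6L) = 11·4·1/6 - 11·1³/(6·4) = 55/8 kN·m
Load 4 — applied couple M₀=18 kN·m at a=2 m (b=L-a=2):
  M_4 = M₀x/L  [x≤a] = 18·1/4 = 9/2 kN·m
Superposition: M = Σ M_i = 11/8 kN·m ≈ 1.375000 kN·m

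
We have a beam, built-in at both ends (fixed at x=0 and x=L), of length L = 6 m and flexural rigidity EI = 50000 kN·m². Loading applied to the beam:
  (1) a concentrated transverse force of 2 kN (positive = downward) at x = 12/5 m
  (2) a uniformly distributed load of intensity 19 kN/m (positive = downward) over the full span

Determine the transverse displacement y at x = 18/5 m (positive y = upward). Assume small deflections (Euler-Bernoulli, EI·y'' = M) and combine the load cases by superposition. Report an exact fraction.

y(18/5) = -118737/97656250 m

Load 1 — point force P=2 kN at a=12/5 m (b=L-a=18/5):
  y_1 = -Pa²(L-x)²(3bL-(3b+a)(L-x))/(6L³EI)  [x>a] = -2·(12/5)²·(6-(18/5))²·(3·(18/5)·6-(3·(18/5)+(12/5))·(6-(18/5)))/(6·6³·50000) = -1656/48828125 m
Load 2 — uniform load w=19 kN/m over full span:
  y_2 = -wx²(L-x)²/(24EI) = -19·(18/5)²·(6-(18/5))²/(24·50000) = -4617/3906250 m
Superposition: y = Σ y_i = -118737/97656250 m ≈ -0.001216 m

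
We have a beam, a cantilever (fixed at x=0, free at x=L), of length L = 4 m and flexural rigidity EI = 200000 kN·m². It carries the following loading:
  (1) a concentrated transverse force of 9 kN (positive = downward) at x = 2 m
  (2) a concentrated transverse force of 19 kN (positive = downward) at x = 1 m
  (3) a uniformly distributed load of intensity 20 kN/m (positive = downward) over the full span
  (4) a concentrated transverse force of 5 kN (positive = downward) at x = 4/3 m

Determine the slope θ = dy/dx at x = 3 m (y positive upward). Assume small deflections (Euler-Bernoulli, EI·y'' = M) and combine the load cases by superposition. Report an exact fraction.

Load 1 — point force P=9 kN at a=2 m (b=L-a=2):
  θ_1 = -Pa²/(2EI)  [x>a] = -9·2²/(2·200000) = -9/100000 rad
Load 2 — point force P=19 kN at a=1 m (b=L-a=3):
  θ_2 = -Pa²/(2EI)  [x>a] = -19·1²/(2·200000) = -19/400000 rad
Load 3 — uniform load w=20 kN/m over full span:
  θ_3 = -wx(x²-3Lx+3L²)/(6EI) = -20·3·(3²-3·4·3+3·4²)/(6·200000) = -21/20000 rad
Load 4 — point force P=5 kN at a=4/3 m (b=L-a=8/3):
  θ_4 = -Pa²/(2EI)  [x>a] = -5·(4/3)²/(2·200000) = -1/45000 rad
Superposition: θ = Σ θ_i = -871/720000 rad ≈ -0.001210 rad

θ(3) = -871/720000 rad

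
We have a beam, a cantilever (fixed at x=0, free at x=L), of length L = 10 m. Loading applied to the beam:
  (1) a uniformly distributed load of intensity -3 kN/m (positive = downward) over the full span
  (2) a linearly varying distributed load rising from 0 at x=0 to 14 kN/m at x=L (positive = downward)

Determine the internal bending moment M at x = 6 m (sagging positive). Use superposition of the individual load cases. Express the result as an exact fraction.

M(6) = -1096/15 kN·m

Load 1 — uniform load w=-3 kN/m over full span:
  M_1 = -w(L-x)²/2 = -(-3)·(10-6)²/2 = 24 kN·m
Load 2 — triangular load w₀=14 kN/m (0→w₀ over full span):
  M_2 = w₀Lx/2 - w₀L²/3 - w₀x³/(6L) = 14·10·6/2 - 14·10²/3 - 14·6³/(6·10) = -1456/15 kN·m
Superposition: M = Σ M_i = -1096/15 kN·m ≈ -73.066667 kN·m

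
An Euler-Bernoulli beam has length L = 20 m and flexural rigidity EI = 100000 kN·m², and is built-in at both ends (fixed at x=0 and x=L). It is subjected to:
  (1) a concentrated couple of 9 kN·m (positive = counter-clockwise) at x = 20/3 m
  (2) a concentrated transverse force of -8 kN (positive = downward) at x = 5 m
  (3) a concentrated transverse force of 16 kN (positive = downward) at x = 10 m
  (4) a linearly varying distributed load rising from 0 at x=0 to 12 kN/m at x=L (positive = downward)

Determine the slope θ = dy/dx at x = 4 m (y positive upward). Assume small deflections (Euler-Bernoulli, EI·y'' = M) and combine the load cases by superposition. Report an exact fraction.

θ(4) = -517/125000 rad

Load 1 — applied couple M₀=9 kN·m at a=20/3 m (b=L-a=40/3):
  θ_1 = (R_Ax²/2 - M_Ax)/EI  [x≤a] with R_A=3/5, M_A=0 = ((3/5)·4²/2 - 0·4)/100000 = 3/62500 rad
Load 2 — point force P=-8 kN at a=5 m (b=L-a=15):
  θ_2 = -Pb²x(2aL-(3a+b)x)/(2L³EI)  [x≤a] = -(-8)·15²·4·(2·5·20-(3·5+15)·4)/(2·20³·100000) = 9/25000 rad
Load 3 — point force P=16 kN at a=10 m (b=L-a=10):
  θ_3 = -Pb²x(2aL-(3a+b)x)/(2L³EI)  [x≤a] = -16·10²·4·(2·10·20-(3·10+10)·4)/(2·20³·100000) = -3/3125 rad
Load 4 — triangular load w₀=12 kN/m (0→w₀ over full span):
  θ_4 = -w₀(2x(L-x)(L-2x)(x+2L)+x²(L-x)²)/(120LEI) = -12·(2·4·(20-4)·(20-2·4)·(4+2·20)+4²·(20-4)²)/(120·20·100000) = -56/15625 rad
Superposition: θ = Σ θ_i = -517/125000 rad ≈ -0.004136 rad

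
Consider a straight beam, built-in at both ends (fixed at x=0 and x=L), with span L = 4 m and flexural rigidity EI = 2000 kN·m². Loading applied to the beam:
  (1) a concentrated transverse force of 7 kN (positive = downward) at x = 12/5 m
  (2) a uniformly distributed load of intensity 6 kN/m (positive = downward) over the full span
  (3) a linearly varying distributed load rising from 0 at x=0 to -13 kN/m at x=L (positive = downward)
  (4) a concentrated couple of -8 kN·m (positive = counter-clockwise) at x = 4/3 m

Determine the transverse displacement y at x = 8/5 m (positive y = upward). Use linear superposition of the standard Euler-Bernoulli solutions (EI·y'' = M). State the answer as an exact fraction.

y(8/5) = -1844/1171875 m

Load 1 — point force P=7 kN at a=12/5 m (b=L-a=8/5):
  y_1 = -Pb²x²(3aL-(3a+b)x)/(6L³EI)  [x≤a] = -7·(8/5)²·(8/5)²·(3·(12/5)·4-(3·(12/5)+(8/5))·(8/5))/(6·4³·2000) = -5152/5859375 m
Load 2 — uniform load w=6 kN/m over full span:
  y_2 = -wx²(L-x)²/(24EI) = -6·(8/5)²·(4-(8/5))²/(24·2000) = -144/78125 m
Load 3 — triangular load w₀=-13 kN/m (0→w₀ over full span):
  y_3 = -w₀x²(L-x)²(x+2L)/(120LEI) = -(-13)·(8/5)²·(4-(8/5))²·((8/5)+2·4)/(120·4·2000) = 3744/1953125 m
Load 4 — applied couple M₀=-8 kN·m at a=4/3 m (b=L-a=8/3):
  y_4 = (R_Ax³/6 - M_Ax²/2 - M₀(x-a)²/2)/EI  [x>a] with R_A=-8/3, M_A=0 = ((-8/3)·(8/5)³/6 - 0·(8/5)²/2 - (-8)·((8/5)-(4/3))²/2)/2000 = -12/15625 m
Superposition: y = Σ y_i = -1844/1171875 m ≈ -0.001574 m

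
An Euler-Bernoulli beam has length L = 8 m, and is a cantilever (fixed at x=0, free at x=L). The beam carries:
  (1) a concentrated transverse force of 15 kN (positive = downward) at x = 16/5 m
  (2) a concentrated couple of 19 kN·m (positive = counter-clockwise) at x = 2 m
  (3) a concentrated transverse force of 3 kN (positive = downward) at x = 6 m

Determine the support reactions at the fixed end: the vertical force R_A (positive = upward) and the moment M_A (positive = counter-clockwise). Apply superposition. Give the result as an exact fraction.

R_A = 18 kN, M_A = 47 kN·m

Load 1 — point force P=15 kN at a=16/5 m (b=L-a=24/5):
  R_A = P = 15 kN
  M_A = Pa = 15·(16/5) = 48 kN·m
Load 2 — applied couple M₀=19 kN·m at a=2 m (b=L-a=6):
  R_A = 0 kN
  M_A = -M₀ = -19 kN·m
Load 3 — point force P=3 kN at a=6 m (b=L-a=2):
  R_A = P = 3 kN
  M_A = Pa = 3·6 = 18 kN·m
Superposition: R_A = 18 kN, M_A = 47 kN·m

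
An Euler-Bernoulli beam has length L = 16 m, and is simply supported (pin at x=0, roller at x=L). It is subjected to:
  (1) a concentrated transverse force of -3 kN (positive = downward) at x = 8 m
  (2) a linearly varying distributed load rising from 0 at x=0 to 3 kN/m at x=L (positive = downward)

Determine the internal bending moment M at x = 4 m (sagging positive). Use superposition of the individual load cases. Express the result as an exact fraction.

Load 1 — point force P=-3 kN at a=8 m (b=L-a=8):
  M_1 = Pbx/L  [x≤a] = (-3)·8·4/16 = -6 kN·m
Load 2 — triangular load w₀=3 kN/m (0→w₀ over full span):
  M_2 = w₀Lx/6 - w₀x³/(6L) = 3·16·4/6 - 3·4³/(6·16) = 30 kN·m
Superposition: M = Σ M_i = 24 kN·m ≈ 24.000000 kN·m

M(4) = 24 kN·m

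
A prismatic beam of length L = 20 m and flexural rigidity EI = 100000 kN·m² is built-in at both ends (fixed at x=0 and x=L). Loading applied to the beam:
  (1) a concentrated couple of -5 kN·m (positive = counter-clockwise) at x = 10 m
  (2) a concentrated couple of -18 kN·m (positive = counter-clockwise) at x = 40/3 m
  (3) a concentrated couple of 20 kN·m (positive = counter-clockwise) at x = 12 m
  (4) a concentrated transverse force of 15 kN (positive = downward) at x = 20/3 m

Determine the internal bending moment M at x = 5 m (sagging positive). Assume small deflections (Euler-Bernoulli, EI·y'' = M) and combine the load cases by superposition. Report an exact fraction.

M(5) = 4063/360 kN·m

Load 1 — applied couple M₀=-5 kN·m at a=10 m (b=L-a=10):
  M_1 = R_Ax - M_A  [x≤a] with R_A=-3/8, M_A=-5/4 = (-3/8)·5 - (-5/4) = -5/8 kN·m
Load 2 — applied couple M₀=-18 kN·m at a=40/3 m (b=L-a=20/3):
  M_2 = R_Ax - M_A  [x≤a] with R_A=-6/5, M_A=-6 = (-6/5)·5 - (-6) = 0 kN·m
Load 3 — applied couple M₀=20 kN·m at a=12 m (b=L-a=8):
  M_3 = R_Ax - M_A  [x≤a] with R_A=36/25, M_A=32/5 = (36/25)·5 - (32/5) = 4/5 kN·m
Load 4 — point force P=15 kN at a=20/3 m (b=L-a=40/3):
  M_4 = Pb²(3a+b)x/L³ - Pab²/L²  [x≤a] = 15·(40/3)²·(3·(20/3)+(40/3))·5/20³ - 15·(20/3)·(40/3)²/20² = 100/9 kN·m
Superposition: M = Σ M_i = 4063/360 kN·m ≈ 11.286111 kN·m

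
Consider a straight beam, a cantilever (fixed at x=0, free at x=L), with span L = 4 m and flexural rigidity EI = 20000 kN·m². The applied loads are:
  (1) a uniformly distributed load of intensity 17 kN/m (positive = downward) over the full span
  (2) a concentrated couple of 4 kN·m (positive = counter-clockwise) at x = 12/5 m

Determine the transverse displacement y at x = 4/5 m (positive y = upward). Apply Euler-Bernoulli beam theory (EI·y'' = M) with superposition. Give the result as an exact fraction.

Load 1 — uniform load w=17 kN/m over full span:
  y_1 = -wx²(x²-4Lx+6L²)/(24EI) = -17·(4/5)²·((4/5)²-4·4·(4/5)+6·4²)/(24·20000) = -2227/1171875 m
Load 2 — applied couple M₀=4 kN·m at a=12/5 m (b=L-a=8/5):
  y_2 = M₀x²/(2EI)  [x≤a] = 4·(4/5)²/(2·20000) = 1/15625 m
Superposition: y = Σ y_i = -2152/1171875 m ≈ -0.001836 m

y(4/5) = -2152/1171875 m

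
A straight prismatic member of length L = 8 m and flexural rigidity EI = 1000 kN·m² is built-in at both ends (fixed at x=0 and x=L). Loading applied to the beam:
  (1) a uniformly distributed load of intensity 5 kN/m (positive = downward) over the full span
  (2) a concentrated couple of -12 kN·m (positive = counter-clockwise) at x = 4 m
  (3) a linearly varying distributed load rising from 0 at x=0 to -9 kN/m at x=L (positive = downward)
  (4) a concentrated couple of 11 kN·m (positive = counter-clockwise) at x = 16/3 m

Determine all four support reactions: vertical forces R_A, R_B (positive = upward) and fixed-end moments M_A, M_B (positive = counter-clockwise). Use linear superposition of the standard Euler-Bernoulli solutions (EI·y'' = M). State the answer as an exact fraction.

Load 1 — uniform load w=5 kN/m over full span:
  R_A = wL/2 = 5·8/2 = 20 kN
  M_A = wL²/12 = 5·8²/12 = 80/3 kN·m
  R_B = wL/2 = 5·8/2 = 20 kN
  M_B = -wL²/12 = -5·8²/12 = -80/3 kN·m
Load 2 — applied couple M₀=-12 kN·m at a=4 m (b=L-a=4):
  R_A = 6M₀ab/L³ = 6·(-12)·4·4/8³ = -9/4 kN
  M_A = M₀b(2a-b)/L² = (-12)·4·(2·4-4)/8² = -3 kN·m
  R_B = -6M₀ab/L³ = -6·(-12)·4·4/8³ = 9/4 kN
  M_B = M₀a(2b-a)/L² = (-12)·4·(2·4-4)/8² = -3 kN·m
Load 3 — triangular load w₀=-9 kN/m (0→w₀ over full span):
  R_A = 3w₀L/20 = 3·(-9)·8/20 = -54/5 kN
  M_A = w₀L²/30 = (-9)·8²/30 = -96/5 kN·m
  R_B = 7w₀L/20 = 7·(-9)·8/20 = -126/5 kN
  M_B = -w₀L²/20 = -(-9)·8²/20 = 144/5 kN·m
Load 4 — applied couple M₀=11 kN·m at a=16/3 m (b=L-a=8/3):
  R_A = 6M₀ab/L³ = 6·11·(16/3)·(8/3)/8³ = 11/6 kN
  M_A = M₀b(2a-b)/L² = 11·(8/3)·(2·(16/3)-(8/3))/8² = 11/3 kN·m
  R_B = -6M₀ab/L³ = -6·11·(16/3)·(8/3)/8³ = -11/6 kN
  M_B = M₀a(2b-a)/L² = 11·(16/3)·(2·(8/3)-(16/3))/8² = 0 kN·m
Superposition: R_A = 527/60 kN, M_A = 122/15 kN·m, R_B = -287/60 kN, M_B = -13/15 kN·m

R_A = 527/60 kN, M_A = 122/15 kN·m, R_B = -287/60 kN, M_B = -13/15 kN·m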